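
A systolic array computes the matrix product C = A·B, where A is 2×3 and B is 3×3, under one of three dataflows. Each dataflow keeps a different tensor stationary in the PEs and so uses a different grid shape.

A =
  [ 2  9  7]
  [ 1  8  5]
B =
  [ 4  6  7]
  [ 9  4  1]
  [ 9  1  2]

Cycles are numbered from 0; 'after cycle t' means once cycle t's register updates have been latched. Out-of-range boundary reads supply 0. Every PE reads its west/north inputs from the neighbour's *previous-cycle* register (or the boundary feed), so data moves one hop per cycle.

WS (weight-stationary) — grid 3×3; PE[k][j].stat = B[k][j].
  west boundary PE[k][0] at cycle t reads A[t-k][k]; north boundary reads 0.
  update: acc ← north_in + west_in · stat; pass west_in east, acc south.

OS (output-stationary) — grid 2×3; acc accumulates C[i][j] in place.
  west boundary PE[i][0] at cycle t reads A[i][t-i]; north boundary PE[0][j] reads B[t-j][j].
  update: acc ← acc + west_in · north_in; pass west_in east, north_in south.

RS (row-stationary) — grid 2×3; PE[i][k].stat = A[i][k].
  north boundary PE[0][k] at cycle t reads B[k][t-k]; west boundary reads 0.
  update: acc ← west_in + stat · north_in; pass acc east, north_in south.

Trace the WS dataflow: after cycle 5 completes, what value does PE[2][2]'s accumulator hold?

PE[2][2].acc = 25

Tracing WS — 3×3 array, target PE[2][2]:
  after 0 — PE[1][2] acc=0, pass-E 0, pass-S 0
  after 0 — PE[2][1] acc=0, pass-E 0, pass-S 0
  after 0 — PE[2][2] acc=0, pass-E 0, pass-S 0
  after 1 — PE[1][2] acc=0, pass-E 0, pass-S 0
  after 1 — PE[2][1] acc=0, pass-E 0, pass-S 0
  after 1 — PE[2][2] acc=0, pass-E 0, pass-S 0
  after 2 — PE[1][2] acc=0, pass-E 0, pass-S 0
  after 2 — PE[2][1] acc=0, pass-E 0, pass-S 0
  after 2 — PE[2][2] acc=0, pass-E 0, pass-S 0
  after 3 — PE[1][2] acc=23, pass-E 9, pass-S 23
  after 3 — PE[2][1] acc=55, pass-E 7, pass-S 55
  after 3 — PE[2][2] acc=0, pass-E 0, pass-S 0
  after 4 — PE[1][2] acc=15, pass-E 8, pass-S 15
  after 4 — PE[2][1] acc=43, pass-E 5, pass-S 43
  after 4 — PE[2][2] acc=37, pass-E 7, pass-S 37
  after 5 — PE[1][2] acc=0, pass-E 0, pass-S 0
  after 5 — PE[2][1] acc=0, pass-E 0, pass-S 0
  after 5 — PE[2][2] acc=25, pass-E 5, pass-S 25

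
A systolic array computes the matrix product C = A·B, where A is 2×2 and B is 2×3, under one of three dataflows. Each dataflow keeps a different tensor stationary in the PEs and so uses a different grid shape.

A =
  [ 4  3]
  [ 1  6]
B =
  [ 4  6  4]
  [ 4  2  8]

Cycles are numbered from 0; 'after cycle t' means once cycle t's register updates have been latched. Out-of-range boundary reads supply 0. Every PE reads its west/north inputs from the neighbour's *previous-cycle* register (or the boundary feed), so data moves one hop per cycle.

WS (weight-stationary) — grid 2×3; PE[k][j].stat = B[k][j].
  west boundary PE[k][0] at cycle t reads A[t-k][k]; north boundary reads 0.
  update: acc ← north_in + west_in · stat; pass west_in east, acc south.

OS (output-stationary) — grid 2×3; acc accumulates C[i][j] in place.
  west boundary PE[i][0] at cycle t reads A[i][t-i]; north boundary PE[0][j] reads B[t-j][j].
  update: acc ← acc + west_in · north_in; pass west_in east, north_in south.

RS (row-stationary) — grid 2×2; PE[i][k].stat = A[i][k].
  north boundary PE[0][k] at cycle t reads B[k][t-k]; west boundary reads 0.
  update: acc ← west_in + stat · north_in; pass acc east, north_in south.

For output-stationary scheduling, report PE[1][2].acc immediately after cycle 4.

PE[1][2].acc = 52

Tracing OS — 2×3 array, target PE[1][2]:
  c0 r0c2: 0 / 0 / 0
  c0 r1c1: 0 / 0 / 0
  c0 r1c2: 0 / 0 / 0
  c1 r0c2: 0 / 0 / 0
  c1 r1c1: 0 / 0 / 0
  c1 r1c2: 0 / 0 / 0
  c2 r0c2: 16 / 4 / 4
  c2 r1c1: 6 / 1 / 6
  c2 r1c2: 0 / 0 / 0
  c3 r0c2: 40 / 3 / 8
  c3 r1c1: 18 / 6 / 2
  c3 r1c2: 4 / 1 / 4
  c4 r0c2: 40 / 0 / 0
  c4 r1c1: 18 / 0 / 0
  c4 r1c2: 52 / 6 / 8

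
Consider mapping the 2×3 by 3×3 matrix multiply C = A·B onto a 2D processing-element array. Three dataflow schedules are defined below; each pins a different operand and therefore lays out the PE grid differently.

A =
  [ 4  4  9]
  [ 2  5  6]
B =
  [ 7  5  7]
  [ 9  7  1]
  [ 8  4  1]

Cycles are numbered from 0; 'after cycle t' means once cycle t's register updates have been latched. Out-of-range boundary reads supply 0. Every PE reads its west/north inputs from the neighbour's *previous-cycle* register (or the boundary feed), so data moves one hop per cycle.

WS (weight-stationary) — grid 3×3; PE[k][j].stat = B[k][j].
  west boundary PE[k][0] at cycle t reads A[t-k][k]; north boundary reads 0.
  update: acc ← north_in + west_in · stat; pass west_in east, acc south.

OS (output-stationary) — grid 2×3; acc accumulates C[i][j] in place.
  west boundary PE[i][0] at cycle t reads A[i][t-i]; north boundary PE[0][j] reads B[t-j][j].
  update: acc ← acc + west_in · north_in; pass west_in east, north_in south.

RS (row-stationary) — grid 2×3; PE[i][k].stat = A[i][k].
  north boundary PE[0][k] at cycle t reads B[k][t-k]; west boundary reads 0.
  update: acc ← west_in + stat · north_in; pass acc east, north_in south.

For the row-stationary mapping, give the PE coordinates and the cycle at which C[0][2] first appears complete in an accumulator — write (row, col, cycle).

(row, col, cycle) = (0, 2, 4)

RS — PE[0][2] is where C[0][2] collects:
  c0 r0c2: 0 / 0 / 0
  c1 r0c2: 0 / 0 / 0
  c2 r0c2: 136 / 136 / 8
  c3 r0c2: 84 / 84 / 4
  c4 r0c2: 41 / 41 / 1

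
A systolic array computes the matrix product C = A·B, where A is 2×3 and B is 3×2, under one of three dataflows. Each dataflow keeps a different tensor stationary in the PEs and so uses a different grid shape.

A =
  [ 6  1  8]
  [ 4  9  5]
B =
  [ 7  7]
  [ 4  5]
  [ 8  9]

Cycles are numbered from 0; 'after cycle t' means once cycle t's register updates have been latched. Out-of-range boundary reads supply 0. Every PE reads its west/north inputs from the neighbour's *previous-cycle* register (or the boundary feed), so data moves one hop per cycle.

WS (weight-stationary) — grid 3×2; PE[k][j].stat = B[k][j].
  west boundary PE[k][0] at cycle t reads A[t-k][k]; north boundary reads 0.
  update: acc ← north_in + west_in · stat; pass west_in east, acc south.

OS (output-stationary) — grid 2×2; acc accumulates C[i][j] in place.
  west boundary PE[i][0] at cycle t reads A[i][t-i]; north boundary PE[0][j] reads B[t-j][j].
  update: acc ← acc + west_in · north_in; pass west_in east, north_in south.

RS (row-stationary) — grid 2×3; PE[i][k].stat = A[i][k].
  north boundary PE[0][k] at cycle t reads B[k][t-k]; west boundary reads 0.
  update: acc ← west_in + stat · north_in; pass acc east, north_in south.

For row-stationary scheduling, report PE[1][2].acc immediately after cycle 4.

PE[1][2].acc = 118

RS 2×3: PE[1][2] cycle-by-cycle (with neighbour feeds):
  [0] (0,2) acc=0 (h:0 v:0)
  [0] (1,1) acc=0 (h:0 v:0)
  [0] (1,2) acc=0 (h:0 v:0)
  [1] (0,2) acc=0 (h:0 v:0)
  [1] (1,1) acc=0 (h:0 v:0)
  [1] (1,2) acc=0 (h:0 v:0)
  [2] (0,2) acc=110 (h:110 v:8)
  [2] (1,1) acc=64 (h:64 v:4)
  [2] (1,2) acc=0 (h:0 v:0)
  [3] (0,2) acc=119 (h:119 v:9)
  [3] (1,1) acc=73 (h:73 v:5)
  [3] (1,2) acc=104 (h:104 v:8)
  [4] (0,2) acc=0 (h:0 v:0)
  [4] (1,1) acc=0 (h:0 v:0)
  [4] (1,2) acc=118 (h:118 v:9)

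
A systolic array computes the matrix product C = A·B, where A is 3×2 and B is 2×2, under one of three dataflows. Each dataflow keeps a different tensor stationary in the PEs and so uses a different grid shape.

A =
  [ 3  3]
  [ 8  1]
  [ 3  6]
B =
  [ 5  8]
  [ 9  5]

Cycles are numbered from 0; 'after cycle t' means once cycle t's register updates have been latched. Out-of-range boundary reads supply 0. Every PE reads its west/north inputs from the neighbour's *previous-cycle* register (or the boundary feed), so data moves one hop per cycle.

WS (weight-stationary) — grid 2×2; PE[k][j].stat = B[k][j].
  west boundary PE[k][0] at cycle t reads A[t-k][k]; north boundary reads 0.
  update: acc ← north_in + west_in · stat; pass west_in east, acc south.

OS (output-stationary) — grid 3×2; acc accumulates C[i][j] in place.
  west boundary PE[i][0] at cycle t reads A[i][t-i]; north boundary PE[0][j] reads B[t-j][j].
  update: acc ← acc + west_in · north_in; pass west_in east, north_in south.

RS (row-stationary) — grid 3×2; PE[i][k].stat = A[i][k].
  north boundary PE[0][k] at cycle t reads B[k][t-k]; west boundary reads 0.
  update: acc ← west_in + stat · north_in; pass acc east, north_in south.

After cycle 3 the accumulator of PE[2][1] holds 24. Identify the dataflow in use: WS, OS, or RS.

WS: PE[2][1] is outside its 2×2 grid.
— OS: 3×2; PE[2][1] trace:
  0: (2,1).acc=0  regs=<0,0>
  1: (2,1).acc=0  regs=<0,0>
  2: (2,1).acc=0  regs=<0,0>
  3: (2,1).acc=24  regs=<3,8>
— RS: 3×2; PE[2][1] trace:
  0: (2,1).acc=0  regs=<0,0>
  1: (2,1).acc=0  regs=<0,0>
  2: (2,1).acc=0  regs=<0,0>
  3: (2,1).acc=69  regs=<69,9>

dataflow = OS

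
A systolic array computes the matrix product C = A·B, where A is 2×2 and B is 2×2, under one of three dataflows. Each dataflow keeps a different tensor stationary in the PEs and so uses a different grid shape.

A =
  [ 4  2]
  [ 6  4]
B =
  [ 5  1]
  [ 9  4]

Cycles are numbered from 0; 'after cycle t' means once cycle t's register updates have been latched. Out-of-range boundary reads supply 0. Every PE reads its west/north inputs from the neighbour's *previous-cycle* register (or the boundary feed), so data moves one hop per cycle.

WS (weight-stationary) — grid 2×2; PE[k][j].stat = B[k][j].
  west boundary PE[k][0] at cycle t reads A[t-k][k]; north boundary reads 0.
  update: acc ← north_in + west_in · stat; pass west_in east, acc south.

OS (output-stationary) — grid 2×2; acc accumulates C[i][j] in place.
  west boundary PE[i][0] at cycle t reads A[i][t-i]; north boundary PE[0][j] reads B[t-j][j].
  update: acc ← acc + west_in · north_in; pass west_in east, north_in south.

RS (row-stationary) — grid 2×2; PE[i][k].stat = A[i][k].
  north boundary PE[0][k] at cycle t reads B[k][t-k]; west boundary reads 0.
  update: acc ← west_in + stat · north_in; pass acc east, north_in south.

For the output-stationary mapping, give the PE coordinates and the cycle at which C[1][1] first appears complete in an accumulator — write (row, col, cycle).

(row, col, cycle) = (1, 1, 3)

Under OS, C[1][1] lands at PE[1][1]:
  0: (1,1).acc=0  regs=<0,0>
  1: (1,1).acc=0  regs=<0,0>
  2: (1,1).acc=6  regs=<6,1>
  3: (1,1).acc=22  regs=<4,4>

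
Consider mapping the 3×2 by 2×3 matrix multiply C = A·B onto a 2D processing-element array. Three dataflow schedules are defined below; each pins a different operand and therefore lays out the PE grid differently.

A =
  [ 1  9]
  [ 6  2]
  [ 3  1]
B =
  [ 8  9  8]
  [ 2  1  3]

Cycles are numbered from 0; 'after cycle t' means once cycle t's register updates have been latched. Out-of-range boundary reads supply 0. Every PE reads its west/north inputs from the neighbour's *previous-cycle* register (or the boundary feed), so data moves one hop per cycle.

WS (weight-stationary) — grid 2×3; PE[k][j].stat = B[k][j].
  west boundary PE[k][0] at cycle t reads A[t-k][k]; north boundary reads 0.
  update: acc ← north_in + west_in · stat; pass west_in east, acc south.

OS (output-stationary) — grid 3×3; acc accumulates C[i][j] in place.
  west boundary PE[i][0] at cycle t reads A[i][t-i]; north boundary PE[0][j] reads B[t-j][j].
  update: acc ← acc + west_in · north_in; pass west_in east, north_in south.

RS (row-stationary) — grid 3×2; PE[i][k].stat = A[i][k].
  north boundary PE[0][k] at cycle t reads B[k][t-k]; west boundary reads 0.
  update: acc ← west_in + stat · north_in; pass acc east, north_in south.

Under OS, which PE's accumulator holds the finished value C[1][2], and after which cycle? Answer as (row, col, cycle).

OS — PE[1][2] is where C[1][2] collects:
  cycle 0: PE[1][2] → acc 0, east 0, south 0
  cycle 1: PE[1][2] → acc 0, east 0, south 0
  cycle 2: PE[1][2] → acc 0, east 0, south 0
  cycle 3: PE[1][2] → acc 48, east 6, south 8
  cycle 4: PE[1][2] → acc 54, east 2, south 3

(row, col, cycle) = (1, 2, 4)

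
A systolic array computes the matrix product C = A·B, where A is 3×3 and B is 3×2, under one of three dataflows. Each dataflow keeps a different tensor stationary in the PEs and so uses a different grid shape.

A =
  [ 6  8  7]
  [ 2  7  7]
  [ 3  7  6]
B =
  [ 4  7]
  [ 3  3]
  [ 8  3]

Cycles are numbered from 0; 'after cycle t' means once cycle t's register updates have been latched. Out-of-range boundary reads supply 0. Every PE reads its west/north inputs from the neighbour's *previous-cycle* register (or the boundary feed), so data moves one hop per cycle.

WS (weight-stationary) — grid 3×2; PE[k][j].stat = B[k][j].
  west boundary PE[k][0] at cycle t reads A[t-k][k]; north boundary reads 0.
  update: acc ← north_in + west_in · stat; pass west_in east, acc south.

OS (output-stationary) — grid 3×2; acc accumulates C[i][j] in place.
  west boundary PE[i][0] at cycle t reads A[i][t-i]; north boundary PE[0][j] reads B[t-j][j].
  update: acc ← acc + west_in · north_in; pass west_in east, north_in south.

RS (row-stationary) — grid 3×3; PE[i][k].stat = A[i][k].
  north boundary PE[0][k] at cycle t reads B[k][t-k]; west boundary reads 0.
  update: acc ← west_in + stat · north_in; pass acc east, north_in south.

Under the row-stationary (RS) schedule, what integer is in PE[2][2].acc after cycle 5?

PE[2][2].acc = 60

RS on a 3×3 grid — tracing PE[2][2] and its feeders:
  @0  [1,2]  acc 0  |  →0  ↓0
  @0  [2,1]  acc 0  |  →0  ↓0
  @0  [2,2]  acc 0  |  →0  ↓0
  @1  [1,2]  acc 0  |  →0  ↓0
  @1  [2,1]  acc 0  |  →0  ↓0
  @1  [2,2]  acc 0  |  →0  ↓0
  @2  [1,2]  acc 0  |  →0  ↓0
  @2  [2,1]  acc 0  |  →0  ↓0
  @2  [2,2]  acc 0  |  →0  ↓0
  @3  [1,2]  acc 85  |  →85  ↓8
  @3  [2,1]  acc 33  |  →33  ↓3
  @3  [2,2]  acc 0  |  →0  ↓0
  @4  [1,2]  acc 56  |  →56  ↓3
  @4  [2,1]  acc 42  |  →42  ↓3
  @4  [2,2]  acc 81  |  →81  ↓8
  @5  [1,2]  acc 0  |  →0  ↓0
  @5  [2,1]  acc 0  |  →0  ↓0
  @5  [2,2]  acc 60  |  →60  ↓3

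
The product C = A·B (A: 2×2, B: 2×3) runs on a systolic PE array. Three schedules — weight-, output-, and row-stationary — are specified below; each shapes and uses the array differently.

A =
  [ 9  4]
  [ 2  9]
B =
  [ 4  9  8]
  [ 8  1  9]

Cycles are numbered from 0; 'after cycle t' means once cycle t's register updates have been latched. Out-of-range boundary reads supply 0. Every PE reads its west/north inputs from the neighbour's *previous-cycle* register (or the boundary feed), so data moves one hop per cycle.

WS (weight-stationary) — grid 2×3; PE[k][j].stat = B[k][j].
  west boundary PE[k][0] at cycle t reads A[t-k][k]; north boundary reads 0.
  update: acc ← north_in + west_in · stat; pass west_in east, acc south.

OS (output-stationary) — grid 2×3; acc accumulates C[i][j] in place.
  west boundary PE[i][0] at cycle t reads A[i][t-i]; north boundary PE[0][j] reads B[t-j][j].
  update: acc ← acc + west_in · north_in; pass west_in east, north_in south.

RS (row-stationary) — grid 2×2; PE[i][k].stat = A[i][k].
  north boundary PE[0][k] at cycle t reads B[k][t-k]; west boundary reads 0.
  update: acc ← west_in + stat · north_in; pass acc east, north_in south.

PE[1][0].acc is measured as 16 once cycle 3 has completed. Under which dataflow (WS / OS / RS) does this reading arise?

dataflow = RS

Under WS (2×3), PE[1][0]:
  [0] (1,0) acc=0 (h:0 v:0)
  [1] (1,0) acc=68 (h:4 v:68)
  [2] (1,0) acc=80 (h:9 v:80)
  [3] (1,0) acc=0 (h:0 v:0)
Under OS (2×3), PE[1][0]:
  [0] (1,0) acc=0 (h:0 v:0)
  [1] (1,0) acc=8 (h:2 v:4)
  [2] (1,0) acc=80 (h:9 v:8)
  [3] (1,0) acc=80 (h:0 v:0)
Under RS (2×2), PE[1][0]:
  [0] (1,0) acc=0 (h:0 v:0)
  [1] (1,0) acc=8 (h:8 v:4)
  [2] (1,0) acc=18 (h:18 v:9)
  [3] (1,0) acc=16 (h:16 v:8)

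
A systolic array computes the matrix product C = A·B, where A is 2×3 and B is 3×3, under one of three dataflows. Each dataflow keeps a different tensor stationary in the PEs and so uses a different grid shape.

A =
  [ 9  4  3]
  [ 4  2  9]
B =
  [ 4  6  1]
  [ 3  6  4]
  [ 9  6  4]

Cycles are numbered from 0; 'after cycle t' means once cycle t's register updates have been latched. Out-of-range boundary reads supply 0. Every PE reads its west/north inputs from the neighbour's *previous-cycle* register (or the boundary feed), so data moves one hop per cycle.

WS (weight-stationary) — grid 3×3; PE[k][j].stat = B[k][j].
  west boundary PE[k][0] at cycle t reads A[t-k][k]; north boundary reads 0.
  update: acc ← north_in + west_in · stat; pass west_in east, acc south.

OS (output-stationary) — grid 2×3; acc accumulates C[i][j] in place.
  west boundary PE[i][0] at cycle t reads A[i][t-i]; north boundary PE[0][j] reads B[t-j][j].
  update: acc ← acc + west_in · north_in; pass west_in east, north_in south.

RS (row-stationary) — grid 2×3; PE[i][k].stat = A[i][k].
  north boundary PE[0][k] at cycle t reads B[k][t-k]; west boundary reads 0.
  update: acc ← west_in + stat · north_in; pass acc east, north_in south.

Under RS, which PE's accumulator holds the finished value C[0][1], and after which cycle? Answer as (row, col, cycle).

RS: C[0][1] accumulates in PE[0][2]:
  t=0 PE[0][2]: acc=0 h=0 v=0
  t=1 PE[0][2]: acc=0 h=0 v=0
  t=2 PE[0][2]: acc=75 h=75 v=9
  t=3 PE[0][2]: acc=96 h=96 v=6

(row, col, cycle) = (0, 2, 3)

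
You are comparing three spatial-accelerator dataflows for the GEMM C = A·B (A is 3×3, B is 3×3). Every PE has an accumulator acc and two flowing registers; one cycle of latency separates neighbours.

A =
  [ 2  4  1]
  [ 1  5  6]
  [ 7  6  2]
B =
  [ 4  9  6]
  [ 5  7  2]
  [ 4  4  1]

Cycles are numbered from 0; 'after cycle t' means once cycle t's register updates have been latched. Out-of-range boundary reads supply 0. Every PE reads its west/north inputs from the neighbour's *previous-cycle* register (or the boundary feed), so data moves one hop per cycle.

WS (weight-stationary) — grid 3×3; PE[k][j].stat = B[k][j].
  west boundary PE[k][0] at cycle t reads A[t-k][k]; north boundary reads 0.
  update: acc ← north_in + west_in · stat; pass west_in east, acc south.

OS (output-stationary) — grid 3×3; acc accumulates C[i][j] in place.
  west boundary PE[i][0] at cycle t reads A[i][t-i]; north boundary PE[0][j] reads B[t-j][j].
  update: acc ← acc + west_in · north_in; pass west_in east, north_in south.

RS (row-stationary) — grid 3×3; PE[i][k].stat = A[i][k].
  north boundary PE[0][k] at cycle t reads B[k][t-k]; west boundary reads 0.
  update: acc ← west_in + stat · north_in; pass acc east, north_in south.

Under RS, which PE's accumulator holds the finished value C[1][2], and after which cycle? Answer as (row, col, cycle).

RS: C[1][2] accumulates in PE[1][2]:
  step 0 · PE1,2: acc=0; fwd→0 fwd↓0
  step 1 · PE1,2: acc=0; fwd→0 fwd↓0
  step 2 · PE1,2: acc=0; fwd→0 fwd↓0
  step 3 · PE1,2: acc=53; fwd→53 fwd↓4
  step 4 · PE1,2: acc=68; fwd→68 fwd↓4
  step 5 · PE1,2: acc=22; fwd→22 fwd↓1

(row, col, cycle) = (1, 2, 5)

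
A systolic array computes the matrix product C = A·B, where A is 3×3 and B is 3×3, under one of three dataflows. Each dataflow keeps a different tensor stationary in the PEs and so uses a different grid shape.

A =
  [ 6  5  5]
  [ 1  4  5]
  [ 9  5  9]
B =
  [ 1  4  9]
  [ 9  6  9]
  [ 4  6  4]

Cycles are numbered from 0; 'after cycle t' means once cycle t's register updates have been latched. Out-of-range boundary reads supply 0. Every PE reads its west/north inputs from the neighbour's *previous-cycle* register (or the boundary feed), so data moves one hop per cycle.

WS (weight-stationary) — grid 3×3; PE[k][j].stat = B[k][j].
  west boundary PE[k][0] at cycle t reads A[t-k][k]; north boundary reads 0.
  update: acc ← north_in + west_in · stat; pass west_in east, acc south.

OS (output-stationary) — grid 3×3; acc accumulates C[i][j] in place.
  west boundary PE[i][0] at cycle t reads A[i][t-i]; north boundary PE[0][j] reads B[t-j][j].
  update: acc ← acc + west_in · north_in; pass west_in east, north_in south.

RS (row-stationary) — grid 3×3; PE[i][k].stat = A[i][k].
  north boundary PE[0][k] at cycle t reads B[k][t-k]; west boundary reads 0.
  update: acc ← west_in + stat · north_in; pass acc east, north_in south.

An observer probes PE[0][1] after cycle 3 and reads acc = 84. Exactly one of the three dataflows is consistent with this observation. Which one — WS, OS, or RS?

Under WS (3×3), PE[0][1]:
  0: (0,1).acc=0  regs=<0,0>
  1: (0,1).acc=24  regs=<6,24>
  2: (0,1).acc=4  regs=<1,4>
  3: (0,1).acc=36  regs=<9,36>
Under OS (3×3), PE[0][1]:
  0: (0,1).acc=0  regs=<0,0>
  1: (0,1).acc=24  regs=<6,4>
  2: (0,1).acc=54  regs=<5,6>
  3: (0,1).acc=84  regs=<5,6>
Under RS (3×3), PE[0][1]:
  0: (0,1).acc=0  regs=<0,0>
  1: (0,1).acc=51  regs=<51,9>
  2: (0,1).acc=54  regs=<54,6>
  3: (0,1).acc=99  regs=<99,9>

dataflow = OS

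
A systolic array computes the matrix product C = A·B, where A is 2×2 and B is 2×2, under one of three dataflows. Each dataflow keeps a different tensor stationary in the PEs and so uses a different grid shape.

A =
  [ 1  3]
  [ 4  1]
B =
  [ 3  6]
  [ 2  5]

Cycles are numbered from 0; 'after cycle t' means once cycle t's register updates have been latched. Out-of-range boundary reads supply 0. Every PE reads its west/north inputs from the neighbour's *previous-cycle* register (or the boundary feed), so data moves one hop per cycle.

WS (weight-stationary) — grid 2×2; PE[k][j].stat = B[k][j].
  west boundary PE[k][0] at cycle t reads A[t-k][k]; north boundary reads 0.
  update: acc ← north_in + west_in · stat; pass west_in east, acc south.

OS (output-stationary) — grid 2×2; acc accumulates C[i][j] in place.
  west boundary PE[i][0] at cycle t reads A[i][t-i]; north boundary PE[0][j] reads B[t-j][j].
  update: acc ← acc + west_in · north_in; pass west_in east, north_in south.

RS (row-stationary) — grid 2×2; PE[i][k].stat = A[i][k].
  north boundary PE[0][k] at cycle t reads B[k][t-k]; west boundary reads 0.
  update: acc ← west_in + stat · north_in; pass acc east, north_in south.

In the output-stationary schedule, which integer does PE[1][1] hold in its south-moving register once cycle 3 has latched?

register = 5

Tracing OS — 2×2 array, target PE[1][1]:
  cycle 0: PE[0][1] → acc 0, east 0, south 0
  cycle 0: PE[1][0] → acc 0, east 0, south 0
  cycle 0: PE[1][1] → acc 0, east 0, south 0
  cycle 1: PE[0][1] → acc 6, east 1, south 6
  cycle 1: PE[1][0] → acc 12, east 4, south 3
  cycle 1: PE[1][1] → acc 0, east 0, south 0
  cycle 2: PE[0][1] → acc 21, east 3, south 5
  cycle 2: PE[1][0] → acc 14, east 1, south 2
  cycle 2: PE[1][1] → acc 24, east 4, south 6
  cycle 3: PE[0][1] → acc 21, east 0, south 0
  cycle 3: PE[1][0] → acc 14, east 0, south 0
  cycle 3: PE[1][1] → acc 29, east 1, south 5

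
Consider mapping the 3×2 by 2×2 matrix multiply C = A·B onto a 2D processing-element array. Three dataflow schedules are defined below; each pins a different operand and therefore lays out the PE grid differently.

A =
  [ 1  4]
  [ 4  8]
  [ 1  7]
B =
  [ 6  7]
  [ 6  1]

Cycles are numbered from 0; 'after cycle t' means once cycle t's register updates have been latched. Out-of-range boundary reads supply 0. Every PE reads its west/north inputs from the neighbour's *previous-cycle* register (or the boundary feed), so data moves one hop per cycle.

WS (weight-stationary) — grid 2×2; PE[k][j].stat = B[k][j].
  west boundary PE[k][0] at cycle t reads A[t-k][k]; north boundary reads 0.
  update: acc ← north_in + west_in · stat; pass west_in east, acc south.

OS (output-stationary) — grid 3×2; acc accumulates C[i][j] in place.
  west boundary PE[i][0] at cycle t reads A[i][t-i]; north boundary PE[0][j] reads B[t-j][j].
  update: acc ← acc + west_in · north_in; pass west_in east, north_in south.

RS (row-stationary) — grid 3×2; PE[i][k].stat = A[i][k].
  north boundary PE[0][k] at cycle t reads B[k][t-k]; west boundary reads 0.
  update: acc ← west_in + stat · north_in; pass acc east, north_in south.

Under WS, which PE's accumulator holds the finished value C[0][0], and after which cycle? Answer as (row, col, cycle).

WS: C[0][0] accumulates in PE[1][0]:
  t=0 PE[1][0]: acc=0 h=0 v=0
  t=1 PE[1][0]: acc=30 h=4 v=30

(row, col, cycle) = (1, 0, 1)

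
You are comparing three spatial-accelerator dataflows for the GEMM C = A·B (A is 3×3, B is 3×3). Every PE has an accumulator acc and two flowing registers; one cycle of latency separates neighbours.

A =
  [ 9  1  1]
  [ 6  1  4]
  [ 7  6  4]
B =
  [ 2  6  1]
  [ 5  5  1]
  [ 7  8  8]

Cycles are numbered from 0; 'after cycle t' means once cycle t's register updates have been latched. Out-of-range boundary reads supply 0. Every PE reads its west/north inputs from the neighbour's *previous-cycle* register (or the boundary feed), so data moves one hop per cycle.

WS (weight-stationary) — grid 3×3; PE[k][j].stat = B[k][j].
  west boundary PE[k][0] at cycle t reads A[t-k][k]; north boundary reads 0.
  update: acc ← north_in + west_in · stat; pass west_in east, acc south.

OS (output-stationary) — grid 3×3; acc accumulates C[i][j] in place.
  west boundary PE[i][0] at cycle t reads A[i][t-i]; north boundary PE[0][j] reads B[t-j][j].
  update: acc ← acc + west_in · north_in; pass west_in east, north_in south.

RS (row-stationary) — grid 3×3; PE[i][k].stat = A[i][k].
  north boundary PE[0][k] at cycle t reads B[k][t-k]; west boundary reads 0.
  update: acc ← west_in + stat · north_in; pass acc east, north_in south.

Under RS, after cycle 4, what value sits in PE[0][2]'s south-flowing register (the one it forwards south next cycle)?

RS (3×3). Following PE[0][2] plus its west/north inputs:
  0: (0,1).acc=0  regs=<0,0>
  0: (0,2).acc=0  regs=<0,0>
  1: (0,1).acc=23  regs=<23,5>
  1: (0,2).acc=0  regs=<0,0>
  2: (0,1).acc=59  regs=<59,5>
  2: (0,2).acc=30  regs=<30,7>
  3: (0,1).acc=10  regs=<10,1>
  3: (0,2).acc=67  regs=<67,8>
  4: (0,1).acc=0  regs=<0,0>
  4: (0,2).acc=18  regs=<18,8>

register = 8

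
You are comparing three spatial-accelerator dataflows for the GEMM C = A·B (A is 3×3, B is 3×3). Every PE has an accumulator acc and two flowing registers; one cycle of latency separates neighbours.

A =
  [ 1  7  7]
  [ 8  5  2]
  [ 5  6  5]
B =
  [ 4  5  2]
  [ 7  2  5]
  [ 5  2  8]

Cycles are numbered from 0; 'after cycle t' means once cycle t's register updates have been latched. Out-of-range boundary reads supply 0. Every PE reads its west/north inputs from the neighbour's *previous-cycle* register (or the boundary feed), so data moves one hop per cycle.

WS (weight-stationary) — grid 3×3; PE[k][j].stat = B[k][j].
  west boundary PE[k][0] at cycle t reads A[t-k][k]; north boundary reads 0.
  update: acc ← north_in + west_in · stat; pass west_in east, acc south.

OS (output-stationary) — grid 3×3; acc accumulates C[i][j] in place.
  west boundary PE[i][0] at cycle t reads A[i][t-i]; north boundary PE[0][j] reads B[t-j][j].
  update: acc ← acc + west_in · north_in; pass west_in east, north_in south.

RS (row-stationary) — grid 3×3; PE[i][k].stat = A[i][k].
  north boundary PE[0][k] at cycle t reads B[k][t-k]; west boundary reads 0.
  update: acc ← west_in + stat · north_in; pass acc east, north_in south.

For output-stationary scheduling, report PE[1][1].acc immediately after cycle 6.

PE[1][1].acc = 54

OS 3×3: PE[1][1] cycle-by-cycle (with neighbour feeds):
  t=0 PE[0][1]: acc=0 h=0 v=0
  t=0 PE[1][0]: acc=0 h=0 v=0
  t=0 PE[1][1]: acc=0 h=0 v=0
  t=1 PE[0][1]: acc=5 h=1 v=5
  t=1 PE[1][0]: acc=32 h=8 v=4
  t=1 PE[1][1]: acc=0 h=0 v=0
  t=2 PE[0][1]: acc=19 h=7 v=2
  t=2 PE[1][0]: acc=67 h=5 v=7
  t=2 PE[1][1]: acc=40 h=8 v=5
  t=3 PE[0][1]: acc=33 h=7 v=2
  t=3 PE[1][0]: acc=77 h=2 v=5
  t=3 PE[1][1]: acc=50 h=5 v=2
  t=4 PE[0][1]: acc=33 h=0 v=0
  t=4 PE[1][0]: acc=77 h=0 v=0
  t=4 PE[1][1]: acc=54 h=2 v=2
  t=5 PE[0][1]: acc=33 h=0 v=0
  t=5 PE[1][0]: acc=77 h=0 v=0
  t=5 PE[1][1]: acc=54 h=0 v=0
  t=6 PE[0][1]: acc=33 h=0 v=0
  t=6 PE[1][0]: acc=77 h=0 v=0
  t=6 PE[1][1]: acc=54 h=0 v=0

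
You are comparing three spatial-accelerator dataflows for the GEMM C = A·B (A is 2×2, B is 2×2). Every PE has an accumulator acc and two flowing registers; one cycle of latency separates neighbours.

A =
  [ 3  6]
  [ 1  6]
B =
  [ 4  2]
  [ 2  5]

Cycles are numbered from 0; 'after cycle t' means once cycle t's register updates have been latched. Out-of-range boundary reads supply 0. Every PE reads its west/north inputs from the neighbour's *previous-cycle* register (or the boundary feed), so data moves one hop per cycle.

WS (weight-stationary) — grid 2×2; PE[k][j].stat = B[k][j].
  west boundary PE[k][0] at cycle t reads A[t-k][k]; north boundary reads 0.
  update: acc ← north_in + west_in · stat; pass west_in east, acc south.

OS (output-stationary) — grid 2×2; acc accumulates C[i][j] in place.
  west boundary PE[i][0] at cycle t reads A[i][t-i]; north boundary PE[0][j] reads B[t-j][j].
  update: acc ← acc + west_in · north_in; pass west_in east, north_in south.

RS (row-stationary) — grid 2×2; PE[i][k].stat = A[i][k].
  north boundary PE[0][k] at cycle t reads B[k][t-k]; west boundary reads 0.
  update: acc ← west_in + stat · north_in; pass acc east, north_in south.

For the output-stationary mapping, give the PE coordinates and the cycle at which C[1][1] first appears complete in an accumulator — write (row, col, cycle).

OS: C[1][1] accumulates in PE[1][1]:
  c0 r1c1: 0 / 0 / 0
  c1 r1c1: 0 / 0 / 0
  c2 r1c1: 2 / 1 / 2
  c3 r1c1: 32 / 6 / 5

(row, col, cycle) = (1, 1, 3)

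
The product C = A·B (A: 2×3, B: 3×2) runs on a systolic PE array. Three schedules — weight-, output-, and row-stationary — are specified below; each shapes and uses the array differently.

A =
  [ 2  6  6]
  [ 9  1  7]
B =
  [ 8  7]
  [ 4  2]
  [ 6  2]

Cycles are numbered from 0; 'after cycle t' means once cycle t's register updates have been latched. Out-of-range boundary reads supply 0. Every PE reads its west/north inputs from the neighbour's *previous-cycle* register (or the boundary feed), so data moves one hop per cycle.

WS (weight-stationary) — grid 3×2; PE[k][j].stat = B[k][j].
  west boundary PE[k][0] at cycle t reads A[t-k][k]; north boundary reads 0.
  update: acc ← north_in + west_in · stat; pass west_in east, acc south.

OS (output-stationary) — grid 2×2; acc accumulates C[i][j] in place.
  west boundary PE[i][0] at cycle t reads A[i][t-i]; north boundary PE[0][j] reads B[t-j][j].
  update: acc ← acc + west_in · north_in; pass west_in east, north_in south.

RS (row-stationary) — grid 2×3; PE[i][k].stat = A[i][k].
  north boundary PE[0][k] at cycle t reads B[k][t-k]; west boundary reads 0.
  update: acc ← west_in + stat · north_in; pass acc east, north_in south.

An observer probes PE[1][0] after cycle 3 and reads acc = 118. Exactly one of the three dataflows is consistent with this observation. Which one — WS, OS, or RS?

dataflow = OS

— WS: 3×2; PE[1][0] trace:
  after 0 — PE[1][0] acc=0, pass-E 0, pass-S 0
  after 1 — PE[1][0] acc=40, pass-E 6, pass-S 40
  after 2 — PE[1][0] acc=76, pass-E 1, pass-S 76
  after 3 — PE[1][0] acc=0, pass-E 0, pass-S 0
— OS: 2×2; PE[1][0] trace:
  after 0 — PE[1][0] acc=0, pass-E 0, pass-S 0
  after 1 — PE[1][0] acc=72, pass-E 9, pass-S 8
  after 2 — PE[1][0] acc=76, pass-E 1, pass-S 4
  after 3 — PE[1][0] acc=118, pass-E 7, pass-S 6
— RS: 2×3; PE[1][0] trace:
  after 0 — PE[1][0] acc=0, pass-E 0, pass-S 0
  after 1 — PE[1][0] acc=72, pass-E 72, pass-S 8
  after 2 — PE[1][0] acc=63, pass-E 63, pass-S 7
  after 3 — PE[1][0] acc=0, pass-E 0, pass-S 0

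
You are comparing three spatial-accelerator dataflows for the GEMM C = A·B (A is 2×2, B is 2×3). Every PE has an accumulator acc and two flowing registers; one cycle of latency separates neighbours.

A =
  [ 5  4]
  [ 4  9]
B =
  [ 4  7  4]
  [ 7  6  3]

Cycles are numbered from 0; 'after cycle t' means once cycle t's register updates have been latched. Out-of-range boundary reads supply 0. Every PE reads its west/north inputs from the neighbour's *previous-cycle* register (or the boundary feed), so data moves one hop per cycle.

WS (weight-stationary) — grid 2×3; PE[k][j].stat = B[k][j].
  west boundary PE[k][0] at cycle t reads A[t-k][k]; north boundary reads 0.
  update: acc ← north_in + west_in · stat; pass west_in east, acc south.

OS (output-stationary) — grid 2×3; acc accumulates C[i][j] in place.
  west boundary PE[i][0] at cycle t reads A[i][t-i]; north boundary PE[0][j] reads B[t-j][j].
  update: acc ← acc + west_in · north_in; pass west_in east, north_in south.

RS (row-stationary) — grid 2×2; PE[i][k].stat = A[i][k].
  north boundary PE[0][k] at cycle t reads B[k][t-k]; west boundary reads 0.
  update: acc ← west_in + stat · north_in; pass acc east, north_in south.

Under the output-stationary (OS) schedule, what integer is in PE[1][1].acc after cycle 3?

OS (2×3). Following PE[1][1] plus its west/north inputs:
  0: (0,1).acc=0  regs=<0,0>
  0: (1,0).acc=0  regs=<0,0>
  0: (1,1).acc=0  regs=<0,0>
  1: (0,1).acc=35  regs=<5,7>
  1: (1,0).acc=16  regs=<4,4>
  1: (1,1).acc=0  regs=<0,0>
  2: (0,1).acc=59  regs=<4,6>
  2: (1,0).acc=79  regs=<9,7>
  2: (1,1).acc=28  regs=<4,7>
  3: (0,1).acc=59  regs=<0,0>
  3: (1,0).acc=79  regs=<0,0>
  3: (1,1).acc=82  regs=<9,6>

PE[1][1].acc = 82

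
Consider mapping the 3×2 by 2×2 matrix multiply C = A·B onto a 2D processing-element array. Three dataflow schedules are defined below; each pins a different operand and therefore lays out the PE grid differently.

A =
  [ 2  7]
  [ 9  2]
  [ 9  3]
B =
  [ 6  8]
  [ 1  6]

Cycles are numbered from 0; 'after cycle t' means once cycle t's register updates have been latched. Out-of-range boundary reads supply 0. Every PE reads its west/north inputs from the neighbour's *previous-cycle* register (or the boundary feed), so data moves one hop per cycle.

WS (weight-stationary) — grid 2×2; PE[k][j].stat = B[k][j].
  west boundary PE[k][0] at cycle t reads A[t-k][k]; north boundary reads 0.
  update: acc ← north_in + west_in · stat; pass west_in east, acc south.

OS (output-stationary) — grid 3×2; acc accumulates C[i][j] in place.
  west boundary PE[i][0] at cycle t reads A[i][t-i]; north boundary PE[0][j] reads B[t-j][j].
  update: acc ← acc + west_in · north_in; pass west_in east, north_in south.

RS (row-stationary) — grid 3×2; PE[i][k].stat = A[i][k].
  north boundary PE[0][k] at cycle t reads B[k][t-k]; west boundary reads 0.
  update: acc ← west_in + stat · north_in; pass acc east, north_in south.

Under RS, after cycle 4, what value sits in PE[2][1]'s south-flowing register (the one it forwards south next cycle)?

register = 6

RS (3×2). Following PE[2][1] plus its west/north inputs:
  c0 r1c1: 0 / 0 / 0
  c0 r2c0: 0 / 0 / 0
  c0 r2c1: 0 / 0 / 0
  c1 r1c1: 0 / 0 / 0
  c1 r2c0: 0 / 0 / 0
  c1 r2c1: 0 / 0 / 0
  c2 r1c1: 56 / 56 / 1
  c2 r2c0: 54 / 54 / 6
  c2 r2c1: 0 / 0 / 0
  c3 r1c1: 84 / 84 / 6
  c3 r2c0: 72 / 72 / 8
  c3 r2c1: 57 / 57 / 1
  c4 r1c1: 0 / 0 / 0
  c4 r2c0: 0 / 0 / 0
  c4 r2c1: 90 / 90 / 6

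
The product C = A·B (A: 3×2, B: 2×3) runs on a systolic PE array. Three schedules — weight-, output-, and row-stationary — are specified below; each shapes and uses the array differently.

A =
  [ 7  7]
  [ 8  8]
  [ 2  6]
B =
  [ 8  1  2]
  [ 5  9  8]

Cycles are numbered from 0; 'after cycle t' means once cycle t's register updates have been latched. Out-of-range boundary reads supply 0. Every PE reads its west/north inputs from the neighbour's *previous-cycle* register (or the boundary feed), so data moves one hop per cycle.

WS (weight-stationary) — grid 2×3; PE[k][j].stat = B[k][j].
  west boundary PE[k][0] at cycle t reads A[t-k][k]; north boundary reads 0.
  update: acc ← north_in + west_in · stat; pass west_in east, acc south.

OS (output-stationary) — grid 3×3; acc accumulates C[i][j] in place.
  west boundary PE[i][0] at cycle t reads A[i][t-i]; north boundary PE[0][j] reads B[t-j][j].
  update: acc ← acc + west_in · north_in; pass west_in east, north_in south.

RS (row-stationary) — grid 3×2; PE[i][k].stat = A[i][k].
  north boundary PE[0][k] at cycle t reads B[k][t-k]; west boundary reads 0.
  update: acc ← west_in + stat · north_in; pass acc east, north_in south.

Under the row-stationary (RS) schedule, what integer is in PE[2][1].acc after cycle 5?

RS 3×2: PE[2][1] cycle-by-cycle (with neighbour feeds):
  [0] (1,1) acc=0 (h:0 v:0)
  [0] (2,0) acc=0 (h:0 v:0)
  [0] (2,1) acc=0 (h:0 v:0)
  [1] (1,1) acc=0 (h:0 v:0)
  [1] (2,0) acc=0 (h:0 v:0)
  [1] (2,1) acc=0 (h:0 v:0)
  [2] (1,1) acc=104 (h:104 v:5)
  [2] (2,0) acc=16 (h:16 v:8)
  [2] (2,1) acc=0 (h:0 v:0)
  [3] (1,1) acc=80 (h:80 v:9)
  [3] (2,0) acc=2 (h:2 v:1)
  [3] (2,1) acc=46 (h:46 v:5)
  [4] (1,1) acc=80 (h:80 v:8)
  [4] (2,0) acc=4 (h:4 v:2)
  [4] (2,1) acc=56 (h:56 v:9)
  [5] (1,1) acc=0 (h:0 v:0)
  [5] (2,0) acc=0 (h:0 v:0)
  [5] (2,1) acc=52 (h:52 v:8)

PE[2][1].acc = 52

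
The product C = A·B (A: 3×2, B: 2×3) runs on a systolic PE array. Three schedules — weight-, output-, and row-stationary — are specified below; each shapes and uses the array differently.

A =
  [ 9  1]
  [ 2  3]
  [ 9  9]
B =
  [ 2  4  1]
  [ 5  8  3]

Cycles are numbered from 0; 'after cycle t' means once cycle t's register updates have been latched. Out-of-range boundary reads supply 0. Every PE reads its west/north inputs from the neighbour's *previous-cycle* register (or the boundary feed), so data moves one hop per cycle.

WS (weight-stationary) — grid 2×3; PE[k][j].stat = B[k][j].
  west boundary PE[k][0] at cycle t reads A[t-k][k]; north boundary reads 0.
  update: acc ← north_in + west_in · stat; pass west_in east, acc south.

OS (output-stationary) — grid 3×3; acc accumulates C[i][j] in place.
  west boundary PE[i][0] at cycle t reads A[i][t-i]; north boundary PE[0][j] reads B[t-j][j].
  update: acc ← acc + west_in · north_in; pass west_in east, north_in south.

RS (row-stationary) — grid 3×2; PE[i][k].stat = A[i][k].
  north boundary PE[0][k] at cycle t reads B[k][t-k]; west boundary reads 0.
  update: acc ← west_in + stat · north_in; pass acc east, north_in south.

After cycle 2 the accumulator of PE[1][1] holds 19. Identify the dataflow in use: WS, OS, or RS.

dataflow = RS

WS (2×3 grid), PE[1][1]:
  cycle 0: PE[1][1] → acc 0, east 0, south 0
  cycle 1: PE[1][1] → acc 0, east 0, south 0
  cycle 2: PE[1][1] → acc 44, east 1, south 44
OS (3×3 grid), PE[1][1]:
  cycle 0: PE[1][1] → acc 0, east 0, south 0
  cycle 1: PE[1][1] → acc 0, east 0, south 0
  cycle 2: PE[1][1] → acc 8, east 2, south 4
RS (3×2 grid), PE[1][1]:
  cycle 0: PE[1][1] → acc 0, east 0, south 0
  cycle 1: PE[1][1] → acc 0, east 0, south 0
  cycle 2: PE[1][1] → acc 19, east 19, south 5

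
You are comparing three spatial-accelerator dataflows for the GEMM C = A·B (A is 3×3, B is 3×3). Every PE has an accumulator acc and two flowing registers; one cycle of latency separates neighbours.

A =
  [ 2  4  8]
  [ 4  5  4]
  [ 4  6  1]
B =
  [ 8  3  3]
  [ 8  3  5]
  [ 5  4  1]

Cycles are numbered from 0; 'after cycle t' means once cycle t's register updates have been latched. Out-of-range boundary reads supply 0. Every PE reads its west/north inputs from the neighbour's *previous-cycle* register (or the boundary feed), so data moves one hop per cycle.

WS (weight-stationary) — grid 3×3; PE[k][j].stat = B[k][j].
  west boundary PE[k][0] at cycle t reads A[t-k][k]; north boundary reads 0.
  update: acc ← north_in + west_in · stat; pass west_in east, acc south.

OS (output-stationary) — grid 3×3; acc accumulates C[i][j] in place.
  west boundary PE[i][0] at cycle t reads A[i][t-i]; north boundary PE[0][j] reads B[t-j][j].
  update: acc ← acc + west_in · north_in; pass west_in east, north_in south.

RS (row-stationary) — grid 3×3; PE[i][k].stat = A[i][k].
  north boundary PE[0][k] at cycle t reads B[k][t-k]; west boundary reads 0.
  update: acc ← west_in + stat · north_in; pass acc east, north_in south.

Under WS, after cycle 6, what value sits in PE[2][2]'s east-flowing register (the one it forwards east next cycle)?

WS (3×3). Following PE[2][2] plus its west/north inputs:
  step 0 · PE1,2: acc=0; fwd→0 fwd↓0
  step 0 · PE2,1: acc=0; fwd→0 fwd↓0
  step 0 · PE2,2: acc=0; fwd→0 fwd↓0
  step 1 · PE1,2: acc=0; fwd→0 fwd↓0
  step 1 · PE2,1: acc=0; fwd→0 fwd↓0
  step 1 · PE2,2: acc=0; fwd→0 fwd↓0
  step 2 · PE1,2: acc=0; fwd→0 fwd↓0
  step 2 · PE2,1: acc=0; fwd→0 fwd↓0
  step 2 · PE2,2: acc=0; fwd→0 fwd↓0
  step 3 · PE1,2: acc=26; fwd→4 fwd↓26
  step 3 · PE2,1: acc=50; fwd→8 fwd↓50
  step 3 · PE2,2: acc=0; fwd→0 fwd↓0
  step 4 · PE1,2: acc=37; fwd→5 fwd↓37
  step 4 · PE2,1: acc=43; fwd→4 fwd↓43
  step 4 · PE2,2: acc=34; fwd→8 fwd↓34
  step 5 · PE1,2: acc=42; fwd→6 fwd↓42
  step 5 · PE2,1: acc=34; fwd→1 fwd↓34
  step 5 · PE2,2: acc=41; fwd→4 fwd↓41
  step 6 · PE1,2: acc=0; fwd→0 fwd↓0
  step 6 · PE2,1: acc=0; fwd→0 fwd↓0
  step 6 · PE2,2: acc=43; fwd→1 fwd↓43

register = 1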